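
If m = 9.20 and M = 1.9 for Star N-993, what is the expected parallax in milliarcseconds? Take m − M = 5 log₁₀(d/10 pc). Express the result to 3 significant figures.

m − M = 9.20 − 1.9 = 7.30.
d = 10^((m−M)/5 + 1) = 10^2.460 = 288.4 pc.
p = 1/d = 1/288.4 = 0.0034674 arcsec = 3.4674 mas.

3.47 mas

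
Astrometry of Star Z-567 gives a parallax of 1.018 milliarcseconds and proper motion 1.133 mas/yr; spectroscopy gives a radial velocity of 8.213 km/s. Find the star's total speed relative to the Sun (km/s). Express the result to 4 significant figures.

9.761 km/s

d = 1/p = 1/0.001018″ = 982.32 pc.
μ = 1.133 mas/yr = 0.001133 ″/yr.
v_t = 4.740 μ d = 4.740 × 0.001133 × 982.32 = 5.2755 km/s.
v = √(v_r² + v_t²) = √(8.213² + 5.2755²) = √95.2843 = 9.7614 km/s.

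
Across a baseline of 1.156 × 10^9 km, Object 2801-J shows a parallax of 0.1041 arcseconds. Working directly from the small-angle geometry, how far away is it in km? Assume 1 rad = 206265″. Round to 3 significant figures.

θ = 0.1041″ = 0.1041/206265 = 5.0469 × 10^-7 rad.
d = B/θ = (1.156 × 10^9) / (5.0469 × 10^-7) = 2.2905 × 10^15 km.

2.29 × 10^15 km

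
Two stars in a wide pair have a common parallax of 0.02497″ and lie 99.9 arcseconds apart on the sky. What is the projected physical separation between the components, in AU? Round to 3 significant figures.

4000 AU

d = 1/p = 1/0.02497″ = 40.048 pc.
At distance d (pc), an angle of θ arcsec spans θ·d AU: s = 99.9 × 40.048 = 4000.8 AU.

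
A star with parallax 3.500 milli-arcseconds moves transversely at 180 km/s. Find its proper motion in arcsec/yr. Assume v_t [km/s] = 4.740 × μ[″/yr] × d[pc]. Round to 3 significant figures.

0.133 arcsec/yr

d = 1/p = 1/0.003500″ = 285.71 pc.
μ = v_t / (4.74 d) = 180 / (4.74 × 285.71) = 180 / 1354.3 = 0.13291 ″/yr.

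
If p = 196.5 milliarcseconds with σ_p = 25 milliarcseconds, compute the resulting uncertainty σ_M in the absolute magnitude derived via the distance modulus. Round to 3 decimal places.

σ_M = 0.276 mag

M = m − 5 log₁₀ d + 5 = m + 5 log₁₀ p + 5, so ∂M/∂p = 5/(p ln 10).
σ_M = (5/ln 10) · (σ_p/p) = 2.1715 × 25/196.5 = 2.1715 × 0.12723 = 0.27628.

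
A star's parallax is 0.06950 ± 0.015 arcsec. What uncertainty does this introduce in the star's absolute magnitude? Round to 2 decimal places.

M = m − 5 log₁₀ d + 5 = m + 5 log₁₀ p + 5, so ∂M/∂p = 5/(p ln 10).
σ_M = (5/ln 10) · (σ_p/p) = 2.1715 × 0.015/0.06950 = 2.1715 × 0.21583 = 0.46867.

σ_M = 0.47 mag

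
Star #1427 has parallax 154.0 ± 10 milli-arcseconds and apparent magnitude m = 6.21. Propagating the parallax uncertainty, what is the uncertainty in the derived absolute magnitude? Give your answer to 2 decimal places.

σ_M = 0.14 mag

M = m − 5 log₁₀ d + 5 = m + 5 log₁₀ p + 5, so ∂M/∂p = 5/(p ln 10).
σ_M = (5/ln 10) · (σ_p/p) = 2.1715 × 10/154.0 = 2.1715 × 0.064935 = 0.14101.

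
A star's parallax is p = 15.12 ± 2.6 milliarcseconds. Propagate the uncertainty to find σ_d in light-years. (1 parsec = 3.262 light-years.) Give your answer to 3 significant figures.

37.1 ly

d = 1/p, so σ_d = σ_p / p².
σ_d = 0.00260 / (0.01512)² = 0.00260 / 0.00022861 = 11.373 pc = 11.373 × 3.262 ly = 37.099 ly.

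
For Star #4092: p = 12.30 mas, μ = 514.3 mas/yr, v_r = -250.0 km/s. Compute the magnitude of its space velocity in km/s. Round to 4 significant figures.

319.0 km/s

d = 1/p = 1/0.01230″ = 81.301 pc.
μ = 514.3 mas/yr = 0.5143 ″/yr.
v_t = 4.740 μ d = 4.740 × 0.5143 × 81.301 = 198.19 km/s.
v = √(v_r² + v_t²) = √((-250.0)² + 198.19²) = √101779 = 319.03 km/s.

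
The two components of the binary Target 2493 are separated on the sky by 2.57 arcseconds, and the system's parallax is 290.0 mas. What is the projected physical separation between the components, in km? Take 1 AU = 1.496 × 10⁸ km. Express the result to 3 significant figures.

1.33 × 10^9 km

d = 1/p = 1/0.2900″ = 3.4483 pc.
At distance d (pc), an angle of θ arcsec spans θ·d AU: s = 2.57 × 3.4483 = 8.8621 AU.
= 8.8621 × 1.496 × 10⁸ km = 1.3258 × 10^9 km.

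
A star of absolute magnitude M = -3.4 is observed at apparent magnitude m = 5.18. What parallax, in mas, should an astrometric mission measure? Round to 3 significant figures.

m − M = 5.18 − (-3.4) = 8.58.
d = 10^((m−M)/5 + 1) = 10^2.716 = 520 pc.
p = 1/d = 1/520 = 0.0019231 arcsec = 1.9231 mas.

1.92 mas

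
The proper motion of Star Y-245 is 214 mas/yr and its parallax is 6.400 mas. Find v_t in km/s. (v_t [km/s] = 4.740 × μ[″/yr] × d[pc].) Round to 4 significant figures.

158.5 km/s

d = 1/p = 1/0.006400″ = 156.25 pc.
μ = 214 mas/yr = 0.214 ″/yr.
v_t = 4.74 × μ × d = 4.74 × 0.214 × 156.25 = 158.49 km/s.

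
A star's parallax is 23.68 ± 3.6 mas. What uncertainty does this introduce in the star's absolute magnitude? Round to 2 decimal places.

M = m − 5 log₁₀ d + 5 = m + 5 log₁₀ p + 5, so ∂M/∂p = 5/(p ln 10).
σ_M = (5/ln 10) · (σ_p/p) = 2.1715 × 3.6/23.68 = 2.1715 × 0.15203 = 0.33013.

σ_M = 0.33 mag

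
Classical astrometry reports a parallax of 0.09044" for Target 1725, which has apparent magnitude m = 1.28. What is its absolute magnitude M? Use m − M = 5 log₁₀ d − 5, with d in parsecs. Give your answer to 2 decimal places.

d = 1/p = 1/0.09044″ = 11.057 pc.
m − M = 5 log₁₀(11.057) − 5 = 5.2182 − 5 = 0.2182.
M = m − (m − M) = 1.28 − 0.2182 = 1.06.

M = 1.06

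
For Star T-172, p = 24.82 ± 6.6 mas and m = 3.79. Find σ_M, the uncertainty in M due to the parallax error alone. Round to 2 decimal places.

σ_M = 0.58 mag

M = m − 5 log₁₀ d + 5 = m + 5 log₁₀ p + 5, so ∂M/∂p = 5/(p ln 10).
σ_M = (5/ln 10) · (σ_p/p) = 2.1715 × 6.6/24.82 = 2.1715 × 0.26591 = 0.57742.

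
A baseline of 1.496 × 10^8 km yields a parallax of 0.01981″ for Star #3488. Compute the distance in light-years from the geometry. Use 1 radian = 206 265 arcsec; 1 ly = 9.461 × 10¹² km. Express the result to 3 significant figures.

165 ly

θ = 0.01981″ = 0.01981/206265 = 9.6042 × 10^-8 rad.
d = B/θ = (1.496 × 10^8) / (9.6042 × 10^-8) = 1.5577 × 10^15 km = (1.5577 × 10^15) / (9.461 × 10^12) ly = 164.64 ly.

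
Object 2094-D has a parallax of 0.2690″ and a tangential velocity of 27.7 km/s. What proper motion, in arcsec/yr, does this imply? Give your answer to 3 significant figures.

d = 1/p = 1/0.2690″ = 3.7175 pc.
μ = v_t / (4.74 d) = 27.7 / (4.74 × 3.7175) = 27.7 / 17.621 = 1.572 ″/yr.

1.57 arcsec/yr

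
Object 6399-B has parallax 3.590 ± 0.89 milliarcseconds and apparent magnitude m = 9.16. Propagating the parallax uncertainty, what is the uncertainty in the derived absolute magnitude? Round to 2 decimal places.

M = m − 5 log₁₀ d + 5 = m + 5 log₁₀ p + 5, so ∂M/∂p = 5/(p ln 10).
σ_M = (5/ln 10) · (σ_p/p) = 2.1715 × 0.89/3.590 = 2.1715 × 0.24791 = 0.53834.

σ_M = 0.54 mag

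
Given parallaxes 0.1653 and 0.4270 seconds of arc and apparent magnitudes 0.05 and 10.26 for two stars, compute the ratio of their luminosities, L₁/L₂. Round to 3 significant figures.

d₁ = 1/p₁ = 1/0.1653″ = 6.0496 pc; d₂ = 1/p₂ = 1/0.4270″ = 2.3419 pc.
M₁ = m₁ − 5 log₁₀ d₁ + 5 = 0.05 − 3.9086 + 5 = 1.1414.
M₂ = 10.26 − 1.8478 + 5 = 13.4122.
L₁/L₂ = 10^(0.4(M₂ − M₁)) = 10^(0.4 × 12.2708) = 10^4.90832 = 80969.

L₁/L₂ = 81000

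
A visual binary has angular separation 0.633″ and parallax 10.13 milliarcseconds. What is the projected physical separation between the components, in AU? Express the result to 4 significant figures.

62.49 AU

d = 1/p = 1/0.01013″ = 98.717 pc.
At distance d (pc), an angle of θ arcsec spans θ·d AU: s = 0.633 × 98.717 = 62.488 AU.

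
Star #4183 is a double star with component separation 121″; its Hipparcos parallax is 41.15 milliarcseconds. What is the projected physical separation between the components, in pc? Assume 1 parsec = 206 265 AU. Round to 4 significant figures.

d = 1/p = 1/0.04115″ = 24.301 pc.
At distance d (pc), an angle of θ arcsec spans θ·d AU: s = 121 × 24.301 = 2940.4 AU.
= 2940.4 / 206265 = 0.014255 pc.

0.01426 pc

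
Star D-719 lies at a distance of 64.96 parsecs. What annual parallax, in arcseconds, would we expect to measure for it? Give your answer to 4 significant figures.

0.01539 arcsec

p = 1/d = 1/64.96 = 0.015394 arcsec.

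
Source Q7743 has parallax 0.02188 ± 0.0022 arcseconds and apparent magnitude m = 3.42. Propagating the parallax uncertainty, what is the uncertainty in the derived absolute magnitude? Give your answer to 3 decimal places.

σ_M = 0.218 mag

M = m − 5 log₁₀ d + 5 = m + 5 log₁₀ p + 5, so ∂M/∂p = 5/(p ln 10).
σ_M = (5/ln 10) · (σ_p/p) = 2.1715 × 0.0022/0.02188 = 2.1715 × 0.10055 = 0.21834.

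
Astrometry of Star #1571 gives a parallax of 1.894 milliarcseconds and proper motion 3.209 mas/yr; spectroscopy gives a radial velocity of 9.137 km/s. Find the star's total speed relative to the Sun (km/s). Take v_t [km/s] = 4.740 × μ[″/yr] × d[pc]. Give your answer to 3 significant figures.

d = 1/p = 1/0.001894″ = 527.98 pc.
μ = 3.209 mas/yr = 0.003209 ″/yr.
v_t = 4.740 μ d = 4.740 × 0.003209 × 527.98 = 8.0309 km/s.
v = √(v_r² + v_t²) = √(9.137² + 8.0309²) = √147.98 = 12.165 km/s.

12.2 km/s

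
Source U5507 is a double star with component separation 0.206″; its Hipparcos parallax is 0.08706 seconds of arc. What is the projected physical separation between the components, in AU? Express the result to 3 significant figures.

d = 1/p = 1/0.08706″ = 11.486 pc.
At distance d (pc), an angle of θ arcsec spans θ·d AU: s = 0.206 × 11.486 = 2.3661 AU.

2.37 AU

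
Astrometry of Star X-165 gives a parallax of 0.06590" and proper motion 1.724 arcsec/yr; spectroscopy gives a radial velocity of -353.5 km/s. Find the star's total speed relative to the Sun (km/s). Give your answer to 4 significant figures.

374.6 km/s

d = 1/p = 1/0.06590″ = 15.175 pc.
v_t = 4.740 μ d = 4.740 × 1.724 × 15.175 = 124.01 km/s.
v = √(v_r² + v_t²) = √((-353.5)² + 124.01²) = √140341 = 374.62 km/s.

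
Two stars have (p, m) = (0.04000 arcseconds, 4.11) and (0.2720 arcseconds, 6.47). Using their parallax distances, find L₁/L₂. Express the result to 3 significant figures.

d₁ = 1/p₁ = 1/0.04000″ = 25 pc; d₂ = 1/p₂ = 1/0.2720″ = 3.6765 pc.
M₁ = m₁ − 5 log₁₀ d₁ + 5 = 4.11 − 6.9897 + 5 = 2.1203.
M₂ = 6.47 − 2.8272 + 5 = 8.6428.
L₁/L₂ = 10^(0.4(M₂ − M₁)) = 10^(0.4 × 6.5225) = 10^2.60900 = 406.44.

L₁/L₂ = 406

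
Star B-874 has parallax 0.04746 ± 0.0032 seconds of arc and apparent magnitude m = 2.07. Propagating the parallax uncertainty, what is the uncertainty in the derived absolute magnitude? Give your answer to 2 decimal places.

M = m − 5 log₁₀ d + 5 = m + 5 log₁₀ p + 5, so ∂M/∂p = 5/(p ln 10).
σ_M = (5/ln 10) · (σ_p/p) = 2.1715 × 0.0032/0.04746 = 2.1715 × 0.067425 = 0.14641.

σ_M = 0.15 mag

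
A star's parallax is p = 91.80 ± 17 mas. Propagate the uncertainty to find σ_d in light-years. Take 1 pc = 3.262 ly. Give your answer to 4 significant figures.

6.580 ly

d = 1/p, so σ_d = σ_p / p².
σ_d = 0.0170 / (0.09180)² = 0.0170 / 0.0084272 = 2.0173 pc = 2.0173 × 3.262 ly = 6.5804 ly.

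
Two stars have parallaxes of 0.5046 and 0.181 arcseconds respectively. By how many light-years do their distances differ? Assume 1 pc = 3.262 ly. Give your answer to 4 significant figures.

11.56 ly

d_A = 1/0.5046″ = 1.9818 pc; d_B = 1/0.1810″ = 5.5249 pc.
|d_B − d_A| = |5.5249 − 1.9818| = 3.5431 pc = 3.5431 × 3.262 ly = 11.558 ly.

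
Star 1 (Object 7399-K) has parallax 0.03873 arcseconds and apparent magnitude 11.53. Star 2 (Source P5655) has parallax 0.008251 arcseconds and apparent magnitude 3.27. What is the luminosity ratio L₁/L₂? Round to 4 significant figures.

d₁ = 1/p₁ = 1/0.03873″ = 25.82 pc; d₂ = 1/p₂ = 1/0.008251″ = 121.2 pc.
M₁ = m₁ − 5 log₁₀ d₁ + 5 = 11.53 − 7.0598 + 5 = 9.4702.
M₂ = 3.27 − 10.4175 + 5 = -2.1475.
L₁/L₂ = 10^(0.4(M₂ − M₁)) = 10^(0.4 × (-11.6177)) = 10^(-4.64708) = 0.000022538.

L₁/L₂ = 2.254 × 10^-5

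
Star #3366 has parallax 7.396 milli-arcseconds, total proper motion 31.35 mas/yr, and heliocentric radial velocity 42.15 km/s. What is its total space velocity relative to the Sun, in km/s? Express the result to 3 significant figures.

d = 1/p = 1/0.007396″ = 135.21 pc.
μ = 31.35 mas/yr = 0.03135 ″/yr.
v_t = 4.740 μ d = 4.740 × 0.03135 × 135.21 = 20.092 km/s.
v = √(v_r² + v_t²) = √(42.15² + 20.092²) = √2180.31 = 46.694 km/s.

46.7 km/s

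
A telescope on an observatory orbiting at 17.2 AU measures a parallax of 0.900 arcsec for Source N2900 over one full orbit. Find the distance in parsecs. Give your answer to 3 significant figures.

19.1 pc

With baseline B (in AU) and parallax p (in arcsec), d = B/p parsecs.
d = 17.2 / 0.900 = 19.111 pc.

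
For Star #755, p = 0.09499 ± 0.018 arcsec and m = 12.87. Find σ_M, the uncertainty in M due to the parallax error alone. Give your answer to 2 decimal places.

σ_M = 0.41 mag

M = m − 5 log₁₀ d + 5 = m + 5 log₁₀ p + 5, so ∂M/∂p = 5/(p ln 10).
σ_M = (5/ln 10) · (σ_p/p) = 2.1715 × 0.018/0.09499 = 2.1715 × 0.18949 = 0.41148.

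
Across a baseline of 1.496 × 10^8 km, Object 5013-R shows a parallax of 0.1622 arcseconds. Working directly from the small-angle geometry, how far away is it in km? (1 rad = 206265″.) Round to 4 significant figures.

θ = 0.1622″ = 0.1622/206265 = 7.8637 × 10^-7 rad.
d = B/θ = (1.496 × 10^8) / (7.8637 × 10^-7) = 1.9024 × 10^14 km.

1.902 × 10^14 km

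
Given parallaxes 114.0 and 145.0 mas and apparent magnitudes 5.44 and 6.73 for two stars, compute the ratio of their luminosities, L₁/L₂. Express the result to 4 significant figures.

L₁/L₂ = 5.308

d₁ = 1/p₁ = 1/0.1140″ = 8.7719 pc; d₂ = 1/p₂ = 1/0.1450″ = 6.8966 pc.
M₁ = m₁ − 5 log₁₀ d₁ + 5 = 5.44 − 4.7155 + 5 = 5.7245.
M₂ = 6.73 − 4.1932 + 5 = 7.5368.
L₁/L₂ = 10^(0.4(M₂ − M₁)) = 10^(0.4 × 1.8123) = 10^0.72492 = 5.3079.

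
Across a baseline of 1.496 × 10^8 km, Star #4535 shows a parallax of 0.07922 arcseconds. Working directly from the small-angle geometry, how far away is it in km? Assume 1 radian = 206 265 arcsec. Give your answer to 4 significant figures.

3.895 × 10^14 km

θ = 0.07922″ = 0.07922/206265 = 3.8407 × 10^-7 rad.
d = B/θ = (1.496 × 10^8) / (3.8407 × 10^-7) = 3.8951 × 10^14 km.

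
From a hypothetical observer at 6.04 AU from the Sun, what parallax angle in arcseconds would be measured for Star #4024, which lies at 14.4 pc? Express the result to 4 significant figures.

p (arcsec) = B (AU) / d (pc).
p = 6.04 / 14.4 = 0.41944 arcsec.

0.4194 arcsec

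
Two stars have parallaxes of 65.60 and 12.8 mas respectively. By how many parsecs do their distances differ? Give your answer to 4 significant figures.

62.88 pc

d_A = 1/0.06560″ = 15.244 pc; d_B = 1/0.01280″ = 78.125 pc.
|d_B − d_A| = |78.125 − 15.244| = 62.881 pc.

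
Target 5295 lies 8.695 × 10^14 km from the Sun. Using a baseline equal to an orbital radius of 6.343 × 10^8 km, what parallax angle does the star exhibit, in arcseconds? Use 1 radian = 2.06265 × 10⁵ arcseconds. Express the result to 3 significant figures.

θ ≈ B/d = (6.343 × 10^8) / (8.695 × 10^14) = 7.2950 × 10^-7 rad.
In arcseconds: 7.2950 × 10^-7 × 206265 = 0.15047″.

0.150 arcsec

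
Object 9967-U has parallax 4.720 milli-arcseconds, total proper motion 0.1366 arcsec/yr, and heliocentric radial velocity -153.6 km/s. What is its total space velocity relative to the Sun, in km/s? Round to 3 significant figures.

206 km/s

d = 1/p = 1/0.004720″ = 211.86 pc.
v_t = 4.740 μ d = 4.740 × 0.1366 × 211.86 = 137.18 km/s.
v = √(v_r² + v_t²) = √((-153.6)² + 137.18²) = √42411.3 = 205.94 km/s.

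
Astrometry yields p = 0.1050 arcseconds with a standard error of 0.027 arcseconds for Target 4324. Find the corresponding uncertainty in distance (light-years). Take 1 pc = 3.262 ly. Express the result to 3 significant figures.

d = 1/p, so σ_d = σ_p / p².
σ_d = 0.0270 / (0.1050)² = 0.0270 / 0.011025 = 2.449 pc = 2.449 × 3.262 ly = 7.9886 ly.

7.99 ly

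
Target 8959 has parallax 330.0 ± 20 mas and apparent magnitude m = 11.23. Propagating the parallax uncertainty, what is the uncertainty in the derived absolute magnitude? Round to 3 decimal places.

M = m − 5 log₁₀ d + 5 = m + 5 log₁₀ p + 5, so ∂M/∂p = 5/(p ln 10).
σ_M = (5/ln 10) · (σ_p/p) = 2.1715 × 20/330.0 = 2.1715 × 0.060606 = 0.13161.

σ_M = 0.132 mag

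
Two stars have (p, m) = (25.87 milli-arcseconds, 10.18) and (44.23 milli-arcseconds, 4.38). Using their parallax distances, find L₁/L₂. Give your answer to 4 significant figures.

d₁ = 1/p₁ = 1/0.02587″ = 38.655 pc; d₂ = 1/p₂ = 1/0.04423″ = 22.609 pc.
M₁ = m₁ − 5 log₁₀ d₁ + 5 = 10.18 − 7.9360 + 5 = 7.2440.
M₂ = 4.38 − 6.7714 + 5 = 2.6086.
L₁/L₂ = 10^(0.4(M₂ − M₁)) = 10^(0.4 × (-4.6354)) = 10^(-1.85416) = 0.013991.

L₁/L₂ = 0.01399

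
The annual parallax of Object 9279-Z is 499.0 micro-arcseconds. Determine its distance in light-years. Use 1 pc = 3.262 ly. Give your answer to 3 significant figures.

p = 499.0 micro-arcseconds = 0.0004990 arcsec.
d = 1/p = 1/0.0004990 = 2004 pc.
In light-years: 2004 × 3.262 = 6537 ly.

6540 light years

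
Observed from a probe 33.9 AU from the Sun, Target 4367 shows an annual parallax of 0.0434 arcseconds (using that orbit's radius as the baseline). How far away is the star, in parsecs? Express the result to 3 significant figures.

781 pc

With baseline B (in AU) and parallax p (in arcsec), d = B/p parsecs.
d = 33.9 / 0.0434 = 781.11 pc.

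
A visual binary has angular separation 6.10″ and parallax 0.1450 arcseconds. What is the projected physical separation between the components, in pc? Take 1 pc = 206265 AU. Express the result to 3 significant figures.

0.000204 pc

d = 1/p = 1/0.1450″ = 6.8966 pc.
At distance d (pc), an angle of θ arcsec spans θ·d AU: s = 6.10 × 6.8966 = 42.069 AU.
= 42.069 / 206265 = 0.00020396 pc.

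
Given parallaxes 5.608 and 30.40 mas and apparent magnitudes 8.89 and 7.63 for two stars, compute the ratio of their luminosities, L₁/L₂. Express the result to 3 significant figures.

d₁ = 1/p₁ = 1/0.005608″ = 178.32 pc; d₂ = 1/p₂ = 1/0.03040″ = 32.895 pc.
M₁ = m₁ − 5 log₁₀ d₁ + 5 = 8.89 − 11.2560 + 5 = 2.6340.
M₂ = 7.63 − 7.5856 + 5 = 5.0444.
L₁/L₂ = 10^(0.4(M₂ − M₁)) = 10^(0.4 × 2.4104) = 10^0.96416 = 9.2079.

L₁/L₂ = 9.21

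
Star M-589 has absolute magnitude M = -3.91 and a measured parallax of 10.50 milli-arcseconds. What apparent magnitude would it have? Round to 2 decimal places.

d = 1/p = 1/0.01050″ = 95.238 pc.
m − M = 5 log₁₀ d − 5 = 5 log₁₀(95.238) − 5 = 9.8941 − 5 = 4.8941.
m = M + (m − M) = -3.91 + 4.8941 = 0.98.

m = 0.98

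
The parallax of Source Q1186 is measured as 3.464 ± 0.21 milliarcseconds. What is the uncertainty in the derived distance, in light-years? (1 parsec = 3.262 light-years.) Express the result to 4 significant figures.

d = 1/p, so σ_d = σ_p / p².
σ_d = 0.000210 / (0.003464)² = 0.000210 / 0.000011999 = 17.501 pc = 17.501 × 3.262 ly = 57.088 ly.

57.09 ly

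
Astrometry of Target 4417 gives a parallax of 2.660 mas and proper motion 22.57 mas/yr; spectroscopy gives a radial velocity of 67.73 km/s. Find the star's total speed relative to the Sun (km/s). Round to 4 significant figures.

78.77 km/s

d = 1/p = 1/0.002660″ = 375.94 pc.
μ = 22.57 mas/yr = 0.02257 ″/yr.
v_t = 4.740 μ d = 4.740 × 0.02257 × 375.94 = 40.219 km/s.
v = √(v_r² + v_t²) = √(67.73² + 40.219²) = √6204.92 = 78.771 km/s.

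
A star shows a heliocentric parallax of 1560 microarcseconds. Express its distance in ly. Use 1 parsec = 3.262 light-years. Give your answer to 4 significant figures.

2091 ly

p = 1560 microarcseconds = 0.001560 arcsec.
d = 1/p = 1/0.001560 = 641.03 pc.
In light-years: 641.03 × 3.262 = 2091 ly.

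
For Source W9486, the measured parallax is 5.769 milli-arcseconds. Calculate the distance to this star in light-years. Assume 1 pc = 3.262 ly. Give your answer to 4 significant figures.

565.4 light years

p = 5.769 milli-arcseconds = 0.005769 arcsec.
d = 1/p = 1/0.005769 = 173.34 pc.
In light-years: 173.34 × 3.262 = 565.44 ly.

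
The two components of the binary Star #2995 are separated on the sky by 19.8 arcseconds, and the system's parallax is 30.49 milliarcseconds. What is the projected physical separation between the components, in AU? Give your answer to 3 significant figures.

649 AU

d = 1/p = 1/0.03049″ = 32.798 pc.
At distance d (pc), an angle of θ arcsec spans θ·d AU: s = 19.8 × 32.798 = 649.4 AU.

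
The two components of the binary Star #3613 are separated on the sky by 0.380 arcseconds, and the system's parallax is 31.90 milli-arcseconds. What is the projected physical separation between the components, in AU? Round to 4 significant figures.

11.91 AU

d = 1/p = 1/0.03190″ = 31.348 pc.
At distance d (pc), an angle of θ arcsec spans θ·d AU: s = 0.380 × 31.348 = 11.912 AU.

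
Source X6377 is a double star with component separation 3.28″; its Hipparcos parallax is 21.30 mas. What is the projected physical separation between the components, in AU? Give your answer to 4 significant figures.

d = 1/p = 1/0.02130″ = 46.948 pc.
At distance d (pc), an angle of θ arcsec spans θ·d AU: s = 3.28 × 46.948 = 153.99 AU.

154.0 AU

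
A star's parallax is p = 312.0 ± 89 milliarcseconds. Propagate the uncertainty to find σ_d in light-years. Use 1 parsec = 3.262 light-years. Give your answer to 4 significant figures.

2.982 ly

d = 1/p, so σ_d = σ_p / p².
σ_d = 0.0890 / (0.3120)² = 0.0890 / 0.097344 = 0.91428 pc = 0.91428 × 3.262 ly = 2.9824 ly.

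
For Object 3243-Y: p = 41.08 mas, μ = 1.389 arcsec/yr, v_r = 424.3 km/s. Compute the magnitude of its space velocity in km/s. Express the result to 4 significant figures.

d = 1/p = 1/0.04108″ = 24.343 pc.
v_t = 4.740 μ d = 4.740 × 1.389 × 24.343 = 160.27 km/s.
v = √(v_r² + v_t²) = √(424.3² + 160.27²) = √205717 = 453.56 km/s.

453.6 km/s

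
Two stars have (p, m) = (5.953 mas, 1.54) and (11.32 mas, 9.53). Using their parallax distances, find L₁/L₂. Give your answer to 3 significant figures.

d₁ = 1/p₁ = 1/0.005953″ = 167.98 pc; d₂ = 1/p₂ = 1/0.01132″ = 88.339 pc.
M₁ = m₁ − 5 log₁₀ d₁ + 5 = 1.54 − 11.1263 + 5 = -4.5863.
M₂ = 9.53 − 9.7308 + 5 = 4.7992.
L₁/L₂ = 10^(0.4(M₂ − M₁)) = 10^(0.4 × 9.3855) = 10^3.75420 = 5678.1.

L₁/L₂ = 5680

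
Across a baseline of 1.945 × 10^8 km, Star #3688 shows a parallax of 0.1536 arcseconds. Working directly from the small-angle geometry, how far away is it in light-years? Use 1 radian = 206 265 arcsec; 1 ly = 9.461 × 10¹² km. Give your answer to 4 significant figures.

27.61 ly

θ = 0.1536″ = 0.1536/206265 = 7.4467 × 10^-7 rad.
d = B/θ = (1.945 × 10^8) / (7.4467 × 10^-7) = 2.6119 × 10^14 km = (2.6119 × 10^14) / (9.461 × 10^12) ly = 27.607 ly.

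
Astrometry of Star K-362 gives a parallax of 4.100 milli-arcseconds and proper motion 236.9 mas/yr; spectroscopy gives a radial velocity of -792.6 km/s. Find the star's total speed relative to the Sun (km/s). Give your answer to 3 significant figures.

839 km/s

d = 1/p = 1/0.004100″ = 243.9 pc.
μ = 236.9 mas/yr = 0.2369 ″/yr.
v_t = 4.740 μ d = 4.740 × 0.2369 × 243.9 = 273.88 km/s.
v = √(v_r² + v_t²) = √((-792.6)² + 273.88²) = √703225 = 838.59 km/s.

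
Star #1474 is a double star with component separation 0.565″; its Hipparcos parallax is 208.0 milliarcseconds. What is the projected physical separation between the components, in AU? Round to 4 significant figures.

2.716 AU

d = 1/p = 1/0.2080″ = 4.8077 pc.
At distance d (pc), an angle of θ arcsec spans θ·d AU: s = 0.565 × 4.8077 = 2.7164 AU.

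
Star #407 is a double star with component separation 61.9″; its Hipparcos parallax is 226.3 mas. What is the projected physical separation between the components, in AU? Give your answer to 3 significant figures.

d = 1/p = 1/0.2263″ = 4.4189 pc.
At distance d (pc), an angle of θ arcsec spans θ·d AU: s = 61.9 × 4.4189 = 273.53 AU.

274 AU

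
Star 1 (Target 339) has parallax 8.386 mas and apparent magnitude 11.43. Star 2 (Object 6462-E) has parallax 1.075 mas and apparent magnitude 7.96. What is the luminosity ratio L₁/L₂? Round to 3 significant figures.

d₁ = 1/p₁ = 1/0.008386″ = 119.25 pc; d₂ = 1/p₂ = 1/0.001075″ = 930.23 pc.
M₁ = m₁ − 5 log₁₀ d₁ + 5 = 11.43 − 10.3823 + 5 = 6.0477.
M₂ = 7.96 − 14.8430 + 5 = -1.8830.
L₁/L₂ = 10^(0.4(M₂ − M₁)) = 10^(0.4 × (-7.9307)) = 10^(-3.17228) = 0.00067254.

L₁/L₂ = 0.000673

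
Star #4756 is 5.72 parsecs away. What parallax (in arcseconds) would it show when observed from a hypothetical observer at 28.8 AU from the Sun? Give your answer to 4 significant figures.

p (arcsec) = B (AU) / d (pc).
p = 28.8 / 5.72 = 5.035 arcsec.

5.035 arcsec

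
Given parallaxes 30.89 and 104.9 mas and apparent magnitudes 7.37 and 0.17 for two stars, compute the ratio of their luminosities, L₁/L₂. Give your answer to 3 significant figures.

L₁/L₂ = 0.0152

d₁ = 1/p₁ = 1/0.03089″ = 32.373 pc; d₂ = 1/p₂ = 1/0.1049″ = 9.5329 pc.
M₁ = m₁ − 5 log₁₀ d₁ + 5 = 7.37 − 7.5509 + 5 = 4.8191.
M₂ = 0.17 − 4.8961 + 5 = 0.2739.
L₁/L₂ = 10^(0.4(M₂ − M₁)) = 10^(0.4 × (-4.5452)) = 10^(-1.81808) = 0.015203.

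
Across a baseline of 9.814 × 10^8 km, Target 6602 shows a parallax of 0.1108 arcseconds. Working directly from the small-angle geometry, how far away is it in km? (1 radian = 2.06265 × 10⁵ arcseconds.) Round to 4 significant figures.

θ = 0.1108″ = 0.1108/206265 = 5.3717 × 10^-7 rad.
d = B/θ = (9.814 × 10^8) / (5.3717 × 10^-7) = 1.8270 × 10^15 km.

1.827 × 10^15 km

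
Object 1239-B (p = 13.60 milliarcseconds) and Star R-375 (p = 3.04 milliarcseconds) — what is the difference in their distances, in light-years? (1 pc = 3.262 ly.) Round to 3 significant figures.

833 ly

d_A = 1/0.01360″ = 73.529 pc; d_B = 1/0.003040″ = 328.95 pc.
|d_B − d_A| = |328.95 − 73.529| = 255.42 pc = 255.42 × 3.262 ly = 833.18 ly.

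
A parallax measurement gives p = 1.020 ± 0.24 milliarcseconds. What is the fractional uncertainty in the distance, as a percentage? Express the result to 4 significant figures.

For d = 1/p, |σ_d/d| = |σ_p/p|.
σ_p/p = 0.24 / 1.020 = 0.23529 = 23.529%.

23.53%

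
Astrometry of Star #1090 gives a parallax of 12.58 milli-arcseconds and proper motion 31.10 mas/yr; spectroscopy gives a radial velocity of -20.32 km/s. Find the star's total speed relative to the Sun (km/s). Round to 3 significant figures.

23.5 km/s

d = 1/p = 1/0.01258″ = 79.491 pc.
μ = 31.10 mas/yr = 0.03110 ″/yr.
v_t = 4.740 μ d = 4.740 × 0.03110 × 79.491 = 11.718 km/s.
v = √(v_r² + v_t²) = √((-20.32)² + 11.718²) = √550.214 = 23.457 km/s.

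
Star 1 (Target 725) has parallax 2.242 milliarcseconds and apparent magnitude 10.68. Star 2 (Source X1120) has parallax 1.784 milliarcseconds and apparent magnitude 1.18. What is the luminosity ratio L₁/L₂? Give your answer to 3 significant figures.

d₁ = 1/p₁ = 1/0.002242″ = 446.03 pc; d₂ = 1/p₂ = 1/0.001784″ = 560.54 pc.
M₁ = m₁ − 5 log₁₀ d₁ + 5 = 10.68 − 13.2468 + 5 = 2.4332.
M₂ = 1.18 − 13.7430 + 5 = -7.5630.
L₁/L₂ = 10^(0.4(M₂ − M₁)) = 10^(0.4 × (-9.9962)) = 10^(-3.99848) = 0.00010035.

L₁/L₂ = 0.000100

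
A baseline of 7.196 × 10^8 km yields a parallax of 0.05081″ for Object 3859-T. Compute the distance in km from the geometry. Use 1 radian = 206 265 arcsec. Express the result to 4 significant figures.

2.921 × 10^15 km

θ = 0.05081″ = 0.05081/206265 = 2.4633 × 10^-7 rad.
d = B/θ = (7.196 × 10^8) / (2.4633 × 10^-7) = 2.9213 × 10^15 km.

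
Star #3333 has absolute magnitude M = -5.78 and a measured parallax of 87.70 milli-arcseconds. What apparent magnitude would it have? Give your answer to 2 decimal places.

m = -5.49

d = 1/p = 1/0.08770″ = 11.403 pc.
m − M = 5 log₁₀ d − 5 = 5 log₁₀(11.403) − 5 = 5.2851 − 5 = 0.2851.
m = M + (m − M) = -5.78 + 0.2851 = -5.49.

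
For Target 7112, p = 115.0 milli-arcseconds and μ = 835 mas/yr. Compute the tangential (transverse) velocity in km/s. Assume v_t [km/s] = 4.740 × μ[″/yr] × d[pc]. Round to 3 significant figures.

d = 1/p = 1/0.1150″ = 8.6957 pc.
μ = 835 mas/yr = 0.835 ″/yr.
v_t = 4.74 × μ × d = 4.74 × 0.835 × 8.6957 = 34.417 km/s.

34.4 km/s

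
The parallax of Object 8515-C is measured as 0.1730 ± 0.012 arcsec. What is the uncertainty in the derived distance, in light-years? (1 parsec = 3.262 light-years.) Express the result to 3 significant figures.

d = 1/p, so σ_d = σ_p / p².
σ_d = 0.0120 / (0.1730)² = 0.0120 / 0.029929 = 0.40095 pc = 0.40095 × 3.262 ly = 1.3079 ly.

1.31 ly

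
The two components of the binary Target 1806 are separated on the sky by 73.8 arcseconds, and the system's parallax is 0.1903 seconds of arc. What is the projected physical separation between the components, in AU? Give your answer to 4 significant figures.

387.8 AU

d = 1/p = 1/0.1903″ = 5.2549 pc.
At distance d (pc), an angle of θ arcsec spans θ·d AU: s = 73.8 × 5.2549 = 387.81 AU.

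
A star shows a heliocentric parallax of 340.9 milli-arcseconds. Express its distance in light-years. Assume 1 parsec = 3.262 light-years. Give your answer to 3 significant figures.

p = 340.9 milli-arcseconds = 0.3409 arcsec.
d = 1/p = 1/0.3409 = 2.9334 pc.
In light-years: 2.9334 × 3.262 = 9.5688 ly.

9.57 light years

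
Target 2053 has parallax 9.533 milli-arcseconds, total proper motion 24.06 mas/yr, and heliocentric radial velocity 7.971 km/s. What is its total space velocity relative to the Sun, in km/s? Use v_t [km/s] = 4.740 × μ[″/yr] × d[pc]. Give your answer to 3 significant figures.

14.4 km/s

d = 1/p = 1/0.009533″ = 104.9 pc.
μ = 24.06 mas/yr = 0.02406 ″/yr.
v_t = 4.740 μ d = 4.740 × 0.02406 × 104.9 = 11.963 km/s.
v = √(v_r² + v_t²) = √(7.971² + 11.963²) = √206.65 = 14.375 km/s.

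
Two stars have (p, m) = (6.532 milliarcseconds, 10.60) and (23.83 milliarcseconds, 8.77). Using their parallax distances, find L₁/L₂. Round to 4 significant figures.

L₁/L₂ = 2.467

d₁ = 1/p₁ = 1/0.006532″ = 153.09 pc; d₂ = 1/p₂ = 1/0.02383″ = 41.964 pc.
M₁ = m₁ − 5 log₁₀ d₁ + 5 = 10.60 − 10.9247 + 5 = 4.6753.
M₂ = 8.77 − 8.1144 + 5 = 5.6556.
L₁/L₂ = 10^(0.4(M₂ − M₁)) = 10^(0.4 × 0.9803) = 10^0.39212 = 2.4667.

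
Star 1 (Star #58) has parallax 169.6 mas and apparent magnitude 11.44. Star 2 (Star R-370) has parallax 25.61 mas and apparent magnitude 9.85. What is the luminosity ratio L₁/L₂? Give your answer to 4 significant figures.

d₁ = 1/p₁ = 1/0.1696″ = 5.8962 pc; d₂ = 1/p₂ = 1/0.02561″ = 39.047 pc.
M₁ = m₁ − 5 log₁₀ d₁ + 5 = 11.44 − 3.8529 + 5 = 12.5871.
M₂ = 9.85 − 7.9579 + 5 = 6.8921.
L₁/L₂ = 10^(0.4(M₂ − M₁)) = 10^(0.4 × (-5.6950)) = 10^(-2.27800) = 0.0052723.

L₁/L₂ = 0.005272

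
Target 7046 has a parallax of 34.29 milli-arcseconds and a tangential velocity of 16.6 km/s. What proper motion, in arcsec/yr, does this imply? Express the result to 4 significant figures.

d = 1/p = 1/0.03429″ = 29.163 pc.
μ = v_t / (4.74 d) = 16.6 / (4.74 × 29.163) = 16.6 / 138.23 = 0.12009 ″/yr.

0.1201 arcsec/yr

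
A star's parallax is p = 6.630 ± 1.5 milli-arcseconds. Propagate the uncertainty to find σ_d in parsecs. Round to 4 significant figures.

d = 1/p, so σ_d = σ_p / p².
σ_d = 0.00150 / (0.006630)² = 0.00150 / 0.000043957 = 34.124 pc.

34.12 pc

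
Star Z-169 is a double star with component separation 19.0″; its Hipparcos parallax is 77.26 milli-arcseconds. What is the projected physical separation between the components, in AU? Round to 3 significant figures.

246 AU

d = 1/p = 1/0.07726″ = 12.943 pc.
At distance d (pc), an angle of θ arcsec spans θ·d AU: s = 19.0 × 12.943 = 245.92 AU.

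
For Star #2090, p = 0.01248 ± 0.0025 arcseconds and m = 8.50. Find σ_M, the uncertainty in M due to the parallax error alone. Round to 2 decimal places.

σ_M = 0.43 mag

M = m − 5 log₁₀ d + 5 = m + 5 log₁₀ p + 5, so ∂M/∂p = 5/(p ln 10).
σ_M = (5/ln 10) · (σ_p/p) = 2.1715 × 0.0025/0.01248 = 2.1715 × 0.20032 = 0.43499.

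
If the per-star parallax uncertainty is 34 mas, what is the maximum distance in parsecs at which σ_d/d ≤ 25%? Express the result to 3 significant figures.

7.35 pc

σ_d/d = σ_p/p, so the condition is σ_p/p ≤ 0.25, i.e. p ≥ σ_p/0.25.
p_min = 34/0.25 = 136 mas = 0.136 arcsec.
d_max = 1/p_min = 1/0.136 = 7.3529 pc.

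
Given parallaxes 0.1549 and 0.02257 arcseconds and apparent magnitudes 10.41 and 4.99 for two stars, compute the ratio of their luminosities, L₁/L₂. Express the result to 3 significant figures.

d₁ = 1/p₁ = 1/0.1549″ = 6.4558 pc; d₂ = 1/p₂ = 1/0.02257″ = 44.307 pc.
M₁ = m₁ − 5 log₁₀ d₁ + 5 = 10.41 − 4.0498 + 5 = 11.3602.
M₂ = 4.99 − 8.2324 + 5 = 1.7576.
L₁/L₂ = 10^(0.4(M₂ − M₁)) = 10^(0.4 × (-9.6026)) = 10^(-3.84104) = 0.0001442.

L₁/L₂ = 0.000144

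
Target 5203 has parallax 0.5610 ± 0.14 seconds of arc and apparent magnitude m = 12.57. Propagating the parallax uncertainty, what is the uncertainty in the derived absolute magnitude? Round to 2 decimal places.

σ_M = 0.54 mag

M = m − 5 log₁₀ d + 5 = m + 5 log₁₀ p + 5, so ∂M/∂p = 5/(p ln 10).
σ_M = (5/ln 10) · (σ_p/p) = 2.1715 × 0.14/0.5610 = 2.1715 × 0.24955 = 0.5419.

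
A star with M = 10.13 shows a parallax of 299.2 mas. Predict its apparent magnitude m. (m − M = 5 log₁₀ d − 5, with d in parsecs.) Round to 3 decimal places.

m = 7.750

d = 1/p = 1/0.2992″ = 3.3422 pc.
m − M = 5 log₁₀ d − 5 = 5 log₁₀(3.3422) − 5 = 2.6202 − 5 = -2.3798.
m = M + (m − M) = 10.13 + (-2.3798) = 7.750.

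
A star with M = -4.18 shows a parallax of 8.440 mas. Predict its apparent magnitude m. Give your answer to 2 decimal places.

m = 1.19

d = 1/p = 1/0.008440″ = 118.48 pc.
m − M = 5 log₁₀ d − 5 = 5 log₁₀(118.48) − 5 = 10.3682 − 5 = 5.3682.
m = M + (m − M) = -4.18 + 5.3682 = 1.19.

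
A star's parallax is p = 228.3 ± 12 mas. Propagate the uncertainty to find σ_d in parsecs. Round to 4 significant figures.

d = 1/p, so σ_d = σ_p / p².
σ_d = 0.0120 / (0.2283)² = 0.0120 / 0.052121 = 0.23023 pc.

0.2302 pc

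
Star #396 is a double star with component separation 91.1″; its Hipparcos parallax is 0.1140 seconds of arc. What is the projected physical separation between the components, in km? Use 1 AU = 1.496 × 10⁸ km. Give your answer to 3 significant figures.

1.20 × 10^11 km

d = 1/p = 1/0.1140″ = 8.7719 pc.
At distance d (pc), an angle of θ arcsec spans θ·d AU: s = 91.1 × 8.7719 = 799.12 AU.
= 799.12 × 1.496 × 10⁸ km = 1.1955 × 10^11 km.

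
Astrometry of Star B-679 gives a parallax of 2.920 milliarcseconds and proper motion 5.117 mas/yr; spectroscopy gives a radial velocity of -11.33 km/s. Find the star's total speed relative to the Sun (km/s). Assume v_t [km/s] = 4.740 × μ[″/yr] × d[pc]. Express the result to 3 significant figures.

14.0 km/s

d = 1/p = 1/0.002920″ = 342.47 pc.
μ = 5.117 mas/yr = 0.005117 ″/yr.
v_t = 4.740 μ d = 4.740 × 0.005117 × 342.47 = 8.3065 km/s.
v = √(v_r² + v_t²) = √((-11.33)² + 8.3065²) = √197.367 = 14.049 km/s.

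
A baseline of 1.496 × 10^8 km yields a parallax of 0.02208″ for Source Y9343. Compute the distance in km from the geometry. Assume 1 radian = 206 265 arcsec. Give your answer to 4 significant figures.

1.398 × 10^15 km

θ = 0.02208″ = 0.02208/206265 = 1.0705 × 10^-7 rad.
d = B/θ = (1.496 × 10^8) / (1.0705 × 10^-7) = 1.3975 × 10^15 km.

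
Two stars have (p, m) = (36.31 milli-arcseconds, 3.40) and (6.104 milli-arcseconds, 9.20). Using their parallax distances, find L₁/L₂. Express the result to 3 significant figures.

d₁ = 1/p₁ = 1/0.03631″ = 27.541 pc; d₂ = 1/p₂ = 1/0.006104″ = 163.83 pc.
M₁ = m₁ − 5 log₁₀ d₁ + 5 = 3.40 − 7.1999 + 5 = 1.2001.
M₂ = 9.20 − 11.0720 + 5 = 3.1280.
L₁/L₂ = 10^(0.4(M₂ − M₁)) = 10^(0.4 × 1.9279) = 10^0.77116 = 5.9042.

L₁/L₂ = 5.90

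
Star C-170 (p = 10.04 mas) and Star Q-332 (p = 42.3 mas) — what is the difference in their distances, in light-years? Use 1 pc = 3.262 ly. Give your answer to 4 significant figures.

d_A = 1/0.01004″ = 99.602 pc; d_B = 1/0.04230″ = 23.641 pc.
|d_B − d_A| = |23.641 − 99.602| = 75.961 pc = 75.961 × 3.262 ly = 247.78 ly.

247.8 ly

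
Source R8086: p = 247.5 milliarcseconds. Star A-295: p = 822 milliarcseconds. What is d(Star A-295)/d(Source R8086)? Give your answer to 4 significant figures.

0.3011

Since d = 1/p, d_B/d_A = p_A/p_B.
= 247.5 / 822 = 0.30109.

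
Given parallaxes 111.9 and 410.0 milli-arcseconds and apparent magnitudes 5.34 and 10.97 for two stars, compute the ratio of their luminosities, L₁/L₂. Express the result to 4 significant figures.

d₁ = 1/p₁ = 1/0.1119″ = 8.9366 pc; d₂ = 1/p₂ = 1/0.4100″ = 2.439 pc.
M₁ = m₁ − 5 log₁₀ d₁ + 5 = 5.34 − 4.7559 + 5 = 5.5841.
M₂ = 10.97 − 1.9361 + 5 = 14.0339.
L₁/L₂ = 10^(0.4(M₂ − M₁)) = 10^(0.4 × 8.4498) = 10^3.37992 = 2398.4.

L₁/L₂ = 2398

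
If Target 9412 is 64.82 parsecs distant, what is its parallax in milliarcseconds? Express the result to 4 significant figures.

15.43 mas

p = 1/d = 1/64.82 = 0.015427 arcsec.
= 0.015427 × 1000 = 15.427 mas.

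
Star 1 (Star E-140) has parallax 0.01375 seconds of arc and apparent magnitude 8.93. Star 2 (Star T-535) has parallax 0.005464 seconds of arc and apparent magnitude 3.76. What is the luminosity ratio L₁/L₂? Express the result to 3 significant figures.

d₁ = 1/p₁ = 1/0.01375″ = 72.727 pc; d₂ = 1/p₂ = 1/0.005464″ = 183.02 pc.
M₁ = m₁ − 5 log₁₀ d₁ + 5 = 8.93 − 9.3085 + 5 = 4.6215.
M₂ = 3.76 − 11.3125 + 5 = -2.5525.
L₁/L₂ = 10^(0.4(M₂ − M₁)) = 10^(0.4 × (-7.1740)) = 10^(-2.86960) = 0.0013502.

L₁/L₂ = 0.00135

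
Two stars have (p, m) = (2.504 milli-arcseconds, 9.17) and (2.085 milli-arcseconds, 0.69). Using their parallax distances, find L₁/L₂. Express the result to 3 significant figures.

L₁/L₂ = 0.000281

d₁ = 1/p₁ = 1/0.002504″ = 399.36 pc; d₂ = 1/p₂ = 1/0.002085″ = 479.62 pc.
M₁ = m₁ − 5 log₁₀ d₁ + 5 = 9.17 − 13.0068 + 5 = 1.1632.
M₂ = 0.69 − 13.4045 + 5 = -7.7145.
L₁/L₂ = 10^(0.4(M₂ − M₁)) = 10^(0.4 × (-8.8777)) = 10^(-3.55108) = 0.00028114.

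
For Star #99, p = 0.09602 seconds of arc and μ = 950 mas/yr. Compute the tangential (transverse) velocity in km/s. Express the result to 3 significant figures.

46.9 km/s

d = 1/p = 1/0.09602″ = 10.414 pc.
μ = 950 mas/yr = 0.950 ″/yr.
v_t = 4.74 × μ × d = 4.74 × 0.950 × 10.414 = 46.894 km/s.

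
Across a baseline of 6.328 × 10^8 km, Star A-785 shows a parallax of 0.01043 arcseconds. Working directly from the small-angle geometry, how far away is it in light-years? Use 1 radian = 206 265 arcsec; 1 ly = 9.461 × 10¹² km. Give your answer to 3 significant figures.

1320 ly

θ = 0.01043″ = 0.01043/206265 = 5.0566 × 10^-8 rad.
d = B/θ = (6.328 × 10^8) / (5.0566 × 10^-8) = 1.2514 × 10^16 km = (1.2514 × 10^16) / (9.461 × 10^12) ly = 1322.7 ly.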